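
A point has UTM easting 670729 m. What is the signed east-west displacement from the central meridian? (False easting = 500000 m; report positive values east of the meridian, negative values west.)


displacement = 670729 - 500000 = 170729 m

170729 m


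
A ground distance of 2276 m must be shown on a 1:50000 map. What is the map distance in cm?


map_cm = 2276 * 100 / 50000 = 4.552 cm ≈ 4.55 cm

4.55 cm


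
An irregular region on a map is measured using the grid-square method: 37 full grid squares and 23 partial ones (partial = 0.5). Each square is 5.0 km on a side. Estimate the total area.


effective squares = 37 + 23 * 0.5 = 48.5
area = 48.5 * 25.0 = 1212.5 km^2

1212.5 km^2


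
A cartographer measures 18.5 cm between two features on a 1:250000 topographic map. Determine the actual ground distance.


ground = 18.5 cm * 250000 / 100 = 46250.0 m = 46.25 km

46.25 km


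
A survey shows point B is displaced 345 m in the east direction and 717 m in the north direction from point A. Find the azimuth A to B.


az = atan2(345, 717) = 25.7 deg
adjusted to 0-360: 25.7 degrees

25.7 degrees


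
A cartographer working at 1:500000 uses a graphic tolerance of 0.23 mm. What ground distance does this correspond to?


ground = 0.23 mm * 500000 / 1000 = 115.0 m

115.0 m


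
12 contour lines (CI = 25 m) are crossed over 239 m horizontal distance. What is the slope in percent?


elevation change = 12 * 25 = 300 m
slope = 300 / 239 * 100 = 125.5%

125.5%


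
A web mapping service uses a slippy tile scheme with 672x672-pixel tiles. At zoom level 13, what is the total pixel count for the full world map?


tiles per axis = 2^13 = 8192
total tiles = 8192^2 = 67108864
pixels per axis = 8192 * 672 = 5505024
total pixels = 5505024^2 = 30305289240576

30305289240576 pixels


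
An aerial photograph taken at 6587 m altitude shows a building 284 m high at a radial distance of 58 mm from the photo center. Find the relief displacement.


d = h * r / H = 284 * 58 / 6587 = 2.5 mm

2.5 mm


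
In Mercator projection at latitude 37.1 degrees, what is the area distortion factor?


area_distortion = 1/cos^2(37.1) = 1.572

1.572


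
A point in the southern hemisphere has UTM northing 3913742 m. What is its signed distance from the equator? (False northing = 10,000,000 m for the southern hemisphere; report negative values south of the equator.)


For southern: actual = 3913742 - 10000000 = -6086258 m

-6086258 m


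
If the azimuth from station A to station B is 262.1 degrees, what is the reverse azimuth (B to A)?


back azimuth = (262.1 + 180) mod 360 = 82.1 degrees

82.1 degrees


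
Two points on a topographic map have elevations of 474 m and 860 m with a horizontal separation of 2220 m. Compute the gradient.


gradient = (860 - 474) / 2220 = 386 / 2220 = 0.1739

0.1739


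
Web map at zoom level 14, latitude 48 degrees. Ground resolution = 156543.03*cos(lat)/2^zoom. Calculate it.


res = 156543.03 * cos(48) / 2^14 = 156543.03 * 0.66913061 / 16384 = 6.39 m/pixel

6.39 m/pixel


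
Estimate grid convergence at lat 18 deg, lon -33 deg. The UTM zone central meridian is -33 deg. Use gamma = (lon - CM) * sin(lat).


gamma = (-33 - -33) * sin(18) = 0 * 0.309017 = 0.0 degrees

0.0 degrees


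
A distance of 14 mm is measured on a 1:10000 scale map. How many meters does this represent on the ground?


ground = 14 mm * 10000 / 1000 = 140.0 m

140.0 m


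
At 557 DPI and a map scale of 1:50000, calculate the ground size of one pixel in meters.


pixel_cm = 2.54 / 557 ≈ 0.00456 cm
ground = pixel_cm * 50000 / 100 = 2.54 * 50000 / (557 * 100) = 127000 / 55700 ≈ 2.28 m

2.28 m


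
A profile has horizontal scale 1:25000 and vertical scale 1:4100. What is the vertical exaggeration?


VE = horizontal_scale / vertical_scale = 25000 / 4100 ≈ 6.1

6.1x


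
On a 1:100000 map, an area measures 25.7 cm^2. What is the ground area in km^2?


ground_area = 25.7 * (100000/100)^2 = 25700000.0 m^2 = 25.7 km^2

25.7 km^2


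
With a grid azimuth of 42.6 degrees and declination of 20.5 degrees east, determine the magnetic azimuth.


magnetic azimuth = grid azimuth - declination (east +ve)
mag_az = 42.6 - 20.5 = 22.1 degrees

22.1 degrees


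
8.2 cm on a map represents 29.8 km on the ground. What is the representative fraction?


ground = 29.8 km = 2980000 cm; RF denominator = ground / map = 2980000 / 8.2 ≈ 363415; RF = 1:363415

1:363415


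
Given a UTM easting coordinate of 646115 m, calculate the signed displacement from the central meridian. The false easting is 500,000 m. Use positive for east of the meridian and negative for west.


displacement = 646115 - 500000 = 146115 m

146115 m


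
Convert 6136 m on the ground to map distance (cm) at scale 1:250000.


map_cm = 6136 * 100 / 250000 = 2.4544 cm ≈ 2.45 cm

2.45 cm


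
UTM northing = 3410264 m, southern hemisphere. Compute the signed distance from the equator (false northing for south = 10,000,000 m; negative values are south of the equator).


For southern: actual = 3410264 - 10000000 = -6589736 m

-6589736 m


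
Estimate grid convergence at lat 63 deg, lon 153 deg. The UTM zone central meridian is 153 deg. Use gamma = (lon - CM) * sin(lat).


gamma = (153 - 153) * sin(63) = 0 * 0.891007 = 0.0 degrees

0.0 degrees


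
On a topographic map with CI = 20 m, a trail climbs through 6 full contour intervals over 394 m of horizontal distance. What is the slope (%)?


elevation change = 6 * 20 = 120 m
slope = 120 / 394 * 100 = 30.5%

30.5%


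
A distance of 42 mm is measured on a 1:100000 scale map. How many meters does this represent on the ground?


ground = 42 mm * 100000 / 1000 = 4200.0 m

4200.0 m


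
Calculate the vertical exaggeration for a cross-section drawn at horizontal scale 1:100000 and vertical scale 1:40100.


VE = horizontal_scale / vertical_scale = 100000 / 40100 ≈ 2.5

2.5x


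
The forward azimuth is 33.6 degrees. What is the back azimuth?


back azimuth = (33.6 + 180) mod 360 = 213.6 degrees

213.6 degrees


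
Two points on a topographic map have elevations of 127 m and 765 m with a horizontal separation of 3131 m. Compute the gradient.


gradient = (765 - 127) / 3131 = 638 / 3131 = 0.2038

0.2038


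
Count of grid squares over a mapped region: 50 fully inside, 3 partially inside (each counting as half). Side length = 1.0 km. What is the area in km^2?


effective squares = 50 + 3 * 0.5 = 51.5
area = 51.5 * 1.0 = 51.5 km^2

51.5 km^2


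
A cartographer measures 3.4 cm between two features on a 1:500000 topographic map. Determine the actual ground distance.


ground = 3.4 cm * 500000 / 100 = 17000.0 m = 17.0 km

17.0 km


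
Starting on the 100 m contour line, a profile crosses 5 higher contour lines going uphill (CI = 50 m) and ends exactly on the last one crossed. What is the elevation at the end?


elevation = 100 + 5 * 50 = 350 m

350 m


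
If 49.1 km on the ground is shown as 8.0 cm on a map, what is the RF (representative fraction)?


ground = 49.1 km = 4910000 cm; RF denominator = ground / map = 4910000 / 8.0 = 613750; RF = 1:613750

1:613750


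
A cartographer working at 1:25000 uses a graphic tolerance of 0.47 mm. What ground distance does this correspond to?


ground = 0.47 mm * 25000 / 1000 = 11.75 m

11.75 m


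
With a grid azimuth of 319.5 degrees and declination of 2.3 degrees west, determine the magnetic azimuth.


magnetic azimuth = grid azimuth - declination (east +ve)
mag_az = 319.5 - -2.3 = 321.8 degrees

321.8 degrees


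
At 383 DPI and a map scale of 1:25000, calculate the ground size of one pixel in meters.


pixel_cm = 2.54 / 383 ≈ 0.006632 cm
ground = pixel_cm * 25000 / 100 = 2.54 * 25000 / (383 * 100) = 63500 / 38300 ≈ 1.66 m

1.66 m


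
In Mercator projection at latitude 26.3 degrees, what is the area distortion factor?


area_distortion = 1/cos^2(26.3) = 1.244

1.244


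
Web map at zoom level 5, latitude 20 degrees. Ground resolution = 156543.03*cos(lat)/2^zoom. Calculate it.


res = 156543.03 * cos(20) / 2^5 = 156543.03 * 0.93969262 / 32 = 4596.95 m/pixel

4596.95 m/pixel


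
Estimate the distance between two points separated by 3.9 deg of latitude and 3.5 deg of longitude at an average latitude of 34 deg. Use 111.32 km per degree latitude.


dlat_km = 3.9 * 111.32 = 434.148
dlon_km = 3.5 * 111.32 * cos(34) ≈ 323.01
dist = sqrt(434.148^2 + 323.01^2) ≈ 541.1 km

541.1 km


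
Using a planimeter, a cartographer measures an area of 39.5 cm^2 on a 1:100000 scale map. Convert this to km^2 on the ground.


ground_area = 39.5 * (100000/100)^2 = 39500000.0 m^2 = 39.5 km^2

39.5 km^2


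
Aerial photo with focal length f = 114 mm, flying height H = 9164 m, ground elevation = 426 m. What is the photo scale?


scale = f / (H - h) = 114 mm / 8738 m = 114 / 8738000 = 1:76649

1:76649


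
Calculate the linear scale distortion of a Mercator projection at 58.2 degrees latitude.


SF = 1 / cos(58.2) = 1 / 0.526956 = 1.898

1.898


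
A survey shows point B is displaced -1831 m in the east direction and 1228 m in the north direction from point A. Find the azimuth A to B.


az = atan2(-1831, 1228) = -56.2 deg
adjusted to 0-360: 303.8 degrees

303.8 degrees


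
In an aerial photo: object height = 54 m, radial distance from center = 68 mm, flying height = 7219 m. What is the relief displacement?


d = h * r / H = 54 * 68 / 7219 = 0.51 mm

0.51 mm


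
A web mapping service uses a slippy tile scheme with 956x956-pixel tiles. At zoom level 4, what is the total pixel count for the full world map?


tiles per axis = 2^4 = 16
total tiles = 16^2 = 256
pixels per axis = 16 * 956 = 15296
total pixels = 15296^2 = 233967616

233967616 pixels


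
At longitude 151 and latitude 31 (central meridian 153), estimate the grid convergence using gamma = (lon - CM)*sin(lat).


gamma = (151 - 153) * sin(31) = -2 * 0.515038 = -1.03 degrees

-1.03 degrees


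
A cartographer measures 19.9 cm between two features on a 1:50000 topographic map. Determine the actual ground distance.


ground = 19.9 cm * 50000 / 100 = 9950.0 m = 9.95 km

9.95 km


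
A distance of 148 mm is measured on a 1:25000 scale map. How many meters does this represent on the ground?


ground = 148 mm * 25000 / 1000 = 3700.0 m

3700.0 m


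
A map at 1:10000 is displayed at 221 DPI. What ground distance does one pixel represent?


pixel_cm = 2.54 / 221 ≈ 0.011493 cm
ground = pixel_cm * 10000 / 100 = 2.54 * 10000 / (221 * 100) = 25400 / 22100 ≈ 1.15 m

1.15 m


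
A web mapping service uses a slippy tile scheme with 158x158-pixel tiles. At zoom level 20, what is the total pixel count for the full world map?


tiles per axis = 2^20 = 1048576
total tiles = 1048576^2 = 1099511627776
pixels per axis = 1048576 * 158 = 165675008
total pixels = 165675008^2 = 27448208275800064

27448208275800064 pixels


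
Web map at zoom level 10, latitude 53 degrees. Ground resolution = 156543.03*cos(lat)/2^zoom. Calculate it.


res = 156543.03 * cos(53) / 2^10 = 156543.03 * 0.60181502 / 1024 = 92.0 m/pixel

92.0 m/pixel


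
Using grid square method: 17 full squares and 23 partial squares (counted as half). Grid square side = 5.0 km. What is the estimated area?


effective squares = 17 + 23 * 0.5 = 28.5
area = 28.5 * 25.0 = 712.5 km^2

712.5 km^2


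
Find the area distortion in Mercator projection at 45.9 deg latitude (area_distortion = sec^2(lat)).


area_distortion = 1/cos^2(45.9) = 2.065

2.065


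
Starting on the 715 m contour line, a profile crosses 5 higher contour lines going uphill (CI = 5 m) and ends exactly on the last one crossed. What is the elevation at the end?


elevation = 715 + 5 * 5 = 740 m

740 m


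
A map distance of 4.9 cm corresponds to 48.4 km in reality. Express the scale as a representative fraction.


ground = 48.4 km = 4840000 cm; RF denominator = ground / map = 4840000 / 4.9 ≈ 987755; RF = 1:987755

1:987755


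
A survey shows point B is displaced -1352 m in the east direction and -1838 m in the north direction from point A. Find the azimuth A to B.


az = atan2(-1352, -1838) = -143.7 deg
adjusted to 0-360: 216.3 degrees

216.3 degrees


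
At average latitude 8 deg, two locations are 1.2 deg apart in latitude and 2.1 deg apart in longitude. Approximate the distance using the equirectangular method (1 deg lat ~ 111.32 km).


dlat_km = 1.2 * 111.32 = 133.584
dlon_km = 2.1 * 111.32 * cos(8) ≈ 231.497
dist = sqrt(133.584^2 + 231.497^2) ≈ 267.3 km

267.3 km


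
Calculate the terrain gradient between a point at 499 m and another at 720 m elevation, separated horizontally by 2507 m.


gradient = (720 - 499) / 2507 = 221 / 2507 = 0.0882

0.0882


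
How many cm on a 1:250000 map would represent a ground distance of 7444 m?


map_cm = 7444 * 100 / 250000 = 2.9776 cm ≈ 2.98 cm

2.98 cm


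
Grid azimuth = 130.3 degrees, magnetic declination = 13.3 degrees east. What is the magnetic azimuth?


magnetic azimuth = grid azimuth - declination (east +ve)
mag_az = 130.3 - 13.3 = 117.0 degrees

117.0 degrees


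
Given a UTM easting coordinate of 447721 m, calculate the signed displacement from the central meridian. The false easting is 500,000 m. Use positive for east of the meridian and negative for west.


displacement = 447721 - 500000 = -52279 m

-52279 m


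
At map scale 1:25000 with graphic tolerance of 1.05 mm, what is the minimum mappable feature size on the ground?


ground = 1.05 mm * 25000 / 1000 = 26.25 m

26.25 m


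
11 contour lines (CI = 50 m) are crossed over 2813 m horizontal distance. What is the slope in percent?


elevation change = 11 * 50 = 550 m
slope = 550 / 2813 * 100 = 19.6%

19.6%


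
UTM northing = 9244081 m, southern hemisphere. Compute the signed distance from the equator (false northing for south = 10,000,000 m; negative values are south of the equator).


For southern: actual = 9244081 - 10000000 = -755919 m

-755919 m


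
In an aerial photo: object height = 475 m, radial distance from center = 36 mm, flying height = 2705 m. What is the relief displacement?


d = h * r / H = 475 * 36 / 2705 = 6.32 mm

6.32 mm


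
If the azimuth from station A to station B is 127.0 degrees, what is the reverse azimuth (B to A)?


back azimuth = (127.0 + 180) mod 360 = 307.0 degrees

307.0 degrees


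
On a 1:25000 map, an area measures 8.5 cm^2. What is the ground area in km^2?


ground_area = 8.5 * (25000/100)^2 = 531250.0 m^2 = 0.53125 km^2 ≈ 0.531 km^2

0.531 km^2


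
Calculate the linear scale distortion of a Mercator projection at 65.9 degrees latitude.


SF = 1 / cos(65.9) = 1 / 0.40833 = 2.449

2.449


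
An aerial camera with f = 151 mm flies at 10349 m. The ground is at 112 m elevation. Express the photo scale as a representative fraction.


scale = f / (H - h) = 151 mm / 10237 m = 151 / 10237000 = 1:67795

1:67795


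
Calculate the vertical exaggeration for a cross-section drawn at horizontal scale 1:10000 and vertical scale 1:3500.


VE = horizontal_scale / vertical_scale = 10000 / 3500 ≈ 2.9

2.9x


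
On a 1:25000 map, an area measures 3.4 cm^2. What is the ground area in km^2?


ground_area = 3.4 * (25000/100)^2 = 212500.0 m^2 = 0.2125 km^2 ≈ 0.213 km^2

0.213 km^2


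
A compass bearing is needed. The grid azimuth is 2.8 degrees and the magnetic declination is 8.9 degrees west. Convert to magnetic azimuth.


magnetic azimuth = grid azimuth - declination (east +ve)
mag_az = 2.8 - -8.9 = 11.7 degrees

11.7 degrees


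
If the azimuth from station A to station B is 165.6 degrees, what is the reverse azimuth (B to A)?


back azimuth = (165.6 + 180) mod 360 = 345.6 degrees

345.6 degrees


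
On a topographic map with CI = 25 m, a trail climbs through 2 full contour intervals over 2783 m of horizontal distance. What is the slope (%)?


elevation change = 2 * 25 = 50 m
slope = 50 / 2783 * 100 = 1.8%

1.8%


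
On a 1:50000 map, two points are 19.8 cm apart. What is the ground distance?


ground = 19.8 cm * 50000 / 100 = 9900.0 m = 9.9 km

9.9 km


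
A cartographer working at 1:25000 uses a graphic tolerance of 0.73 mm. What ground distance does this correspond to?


ground = 0.73 mm * 25000 / 1000 = 18.25 m

18.25 m


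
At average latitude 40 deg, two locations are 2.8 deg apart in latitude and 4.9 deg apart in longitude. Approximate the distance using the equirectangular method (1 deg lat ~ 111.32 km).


dlat_km = 2.8 * 111.32 = 311.696
dlon_km = 4.9 * 111.32 * cos(40) ≈ 417.853
dist = sqrt(311.696^2 + 417.853^2) ≈ 521.3 km

521.3 km


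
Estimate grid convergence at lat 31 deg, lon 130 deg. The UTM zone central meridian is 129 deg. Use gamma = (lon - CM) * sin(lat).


gamma = (130 - 129) * sin(31) = 1 * 0.515038 = 0.515 degrees

0.515 degrees


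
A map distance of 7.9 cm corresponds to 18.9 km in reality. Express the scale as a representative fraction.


ground = 18.9 km = 1890000 cm; RF denominator = ground / map = 1890000 / 7.9 ≈ 239241; RF = 1:239241

1:239241


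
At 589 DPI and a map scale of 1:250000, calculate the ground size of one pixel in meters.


pixel_cm = 2.54 / 589 ≈ 0.004312 cm
ground = pixel_cm * 250000 / 100 = 2.54 * 250000 / (589 * 100) = 635000 / 58900 ≈ 10.78 m

10.78 m


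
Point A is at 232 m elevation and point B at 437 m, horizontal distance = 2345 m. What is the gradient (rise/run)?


gradient = (437 - 232) / 2345 = 205 / 2345 = 0.0874

0.0874


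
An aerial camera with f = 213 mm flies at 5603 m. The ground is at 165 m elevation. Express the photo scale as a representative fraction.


scale = f / (H - h) = 213 mm / 5438 m = 213 / 5438000 = 1:25531

1:25531


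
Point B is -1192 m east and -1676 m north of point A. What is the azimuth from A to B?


az = atan2(-1192, -1676) = -144.6 deg
adjusted to 0-360: 215.4 degrees

215.4 degrees


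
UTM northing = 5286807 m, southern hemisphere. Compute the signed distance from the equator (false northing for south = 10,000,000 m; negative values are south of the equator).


For southern: actual = 5286807 - 10000000 = -4713193 m

-4713193 m


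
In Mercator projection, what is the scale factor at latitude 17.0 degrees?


SF = 1 / cos(17.0) = 1 / 0.956305 = 1.046

1.046


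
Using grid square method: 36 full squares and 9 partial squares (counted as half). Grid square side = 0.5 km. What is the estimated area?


effective squares = 36 + 9 * 0.5 = 40.5
area = 40.5 * 0.25 = 10.125 km^2

10.125 km^2


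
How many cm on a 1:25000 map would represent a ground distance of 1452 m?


map_cm = 1452 * 100 / 25000 = 5.808 cm ≈ 5.81 cm

5.81 cm


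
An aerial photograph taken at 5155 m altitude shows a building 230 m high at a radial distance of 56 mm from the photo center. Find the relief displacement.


d = h * r / H = 230 * 56 / 5155 = 2.5 mm

2.5 mm


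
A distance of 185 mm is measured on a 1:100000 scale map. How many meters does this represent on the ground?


ground = 185 mm * 100000 / 1000 = 18500.0 m

18500.0 m


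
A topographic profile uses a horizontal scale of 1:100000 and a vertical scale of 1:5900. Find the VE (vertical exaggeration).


VE = horizontal_scale / vertical_scale = 100000 / 5900 ≈ 16.9

16.9x


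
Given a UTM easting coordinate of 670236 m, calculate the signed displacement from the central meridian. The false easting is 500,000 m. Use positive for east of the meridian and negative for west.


displacement = 670236 - 500000 = 170236 m

170236 m


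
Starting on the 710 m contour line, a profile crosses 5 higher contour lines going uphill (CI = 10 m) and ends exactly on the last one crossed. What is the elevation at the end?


elevation = 710 + 5 * 10 = 760 m

760 m


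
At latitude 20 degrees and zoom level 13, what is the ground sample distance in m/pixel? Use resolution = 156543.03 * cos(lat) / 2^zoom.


res = 156543.03 * cos(20) / 2^13 = 156543.03 * 0.93969262 / 8192 = 17.96 m/pixel

17.96 m/pixel


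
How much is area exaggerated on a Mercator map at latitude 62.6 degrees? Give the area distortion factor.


area_distortion = 1/cos^2(62.6) = 4.722

4.722


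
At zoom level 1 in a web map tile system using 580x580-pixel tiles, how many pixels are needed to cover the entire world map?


tiles per axis = 2^1 = 2
total tiles = 2^2 = 4
pixels per axis = 2 * 580 = 1160
total pixels = 1160^2 = 1345600

1345600 pixels


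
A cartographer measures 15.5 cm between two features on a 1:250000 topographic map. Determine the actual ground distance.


ground = 15.5 cm * 250000 / 100 = 38750.0 m = 38.75 km

38.75 km


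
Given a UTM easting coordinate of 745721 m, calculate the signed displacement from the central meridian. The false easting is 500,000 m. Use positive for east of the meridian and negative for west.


displacement = 745721 - 500000 = 245721 m

245721 m


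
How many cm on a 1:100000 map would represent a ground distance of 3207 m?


map_cm = 3207 * 100 / 100000 = 3.207 cm ≈ 3.21 cm

3.21 cm


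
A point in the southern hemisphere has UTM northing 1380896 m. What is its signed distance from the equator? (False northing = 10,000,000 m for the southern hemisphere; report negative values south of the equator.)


For southern: actual = 1380896 - 10000000 = -8619104 m

-8619104 m


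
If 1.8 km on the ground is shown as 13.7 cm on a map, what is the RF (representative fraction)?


ground = 1.8 km = 180000 cm; RF denominator = ground / map = 180000 / 13.7 ≈ 13139; RF = 1:13139

1:13139


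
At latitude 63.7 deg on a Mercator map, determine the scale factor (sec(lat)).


SF = 1 / cos(63.7) = 1 / 0.443071 = 2.257

2.257


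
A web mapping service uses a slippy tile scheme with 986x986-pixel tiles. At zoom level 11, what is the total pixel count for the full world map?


tiles per axis = 2^11 = 2048
total tiles = 2048^2 = 4194304
pixels per axis = 2048 * 986 = 2019328
total pixels = 2019328^2 = 4077685571584

4077685571584 pixels


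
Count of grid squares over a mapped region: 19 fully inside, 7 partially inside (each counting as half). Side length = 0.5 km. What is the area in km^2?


effective squares = 19 + 7 * 0.5 = 22.5
area = 22.5 * 0.25 = 5.625 km^2

5.625 km^2


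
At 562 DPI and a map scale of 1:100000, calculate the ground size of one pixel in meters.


pixel_cm = 2.54 / 562 ≈ 0.00452 cm
ground = pixel_cm * 100000 / 100 = 2.54 * 100000 / (562 * 100) = 254000 / 56200 ≈ 4.52 m

4.52 m


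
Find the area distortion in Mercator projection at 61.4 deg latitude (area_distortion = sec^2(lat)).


area_distortion = 1/cos^2(61.4) = 4.364

4.364


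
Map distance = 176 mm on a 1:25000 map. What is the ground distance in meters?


ground = 176 mm * 25000 / 1000 = 4400.0 m

4400.0 m


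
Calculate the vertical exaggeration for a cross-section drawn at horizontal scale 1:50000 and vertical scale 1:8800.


VE = horizontal_scale / vertical_scale = 50000 / 8800 ≈ 5.7

5.7x


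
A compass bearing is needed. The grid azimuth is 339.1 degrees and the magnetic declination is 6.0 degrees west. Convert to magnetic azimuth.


magnetic azimuth = grid azimuth - declination (east +ve)
mag_az = 339.1 - -6.0 = 345.1 degrees

345.1 degrees


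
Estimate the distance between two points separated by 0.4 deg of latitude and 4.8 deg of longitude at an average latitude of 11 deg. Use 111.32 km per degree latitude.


dlat_km = 0.4 * 111.32 = 44.528
dlon_km = 4.8 * 111.32 * cos(11) ≈ 524.519
dist = sqrt(44.528^2 + 524.519^2) ≈ 526.4 km

526.4 km


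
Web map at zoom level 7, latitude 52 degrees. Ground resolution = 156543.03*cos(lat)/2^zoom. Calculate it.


res = 156543.03 * cos(52) / 2^7 = 156543.03 * 0.61566148 / 128 = 752.95 m/pixel

752.95 m/pixel


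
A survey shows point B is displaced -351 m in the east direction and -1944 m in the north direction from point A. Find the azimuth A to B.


az = atan2(-351, -1944) = -169.8 deg
adjusted to 0-360: 190.2 degrees

190.2 degrees


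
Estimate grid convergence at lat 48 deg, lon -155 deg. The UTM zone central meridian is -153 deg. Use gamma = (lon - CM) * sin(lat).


gamma = (-155 - -153) * sin(48) = -2 * 0.743145 = -1.486 degrees

-1.486 degrees


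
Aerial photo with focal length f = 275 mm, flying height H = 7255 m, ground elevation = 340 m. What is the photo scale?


scale = f / (H - h) = 275 mm / 6915 m = 275 / 6915000 = 1:25145

1:25145


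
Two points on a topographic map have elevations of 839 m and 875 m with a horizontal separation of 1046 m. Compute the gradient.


gradient = (875 - 839) / 1046 = 36 / 1046 = 0.0344

0.0344


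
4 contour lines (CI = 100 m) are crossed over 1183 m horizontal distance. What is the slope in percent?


elevation change = 4 * 100 = 400 m
slope = 400 / 1183 * 100 = 33.8%

33.8%


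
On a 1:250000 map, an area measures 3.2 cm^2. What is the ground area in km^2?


ground_area = 3.2 * (250000/100)^2 = 20000000.0 m^2 = 20.0 km^2

20.0 km^2


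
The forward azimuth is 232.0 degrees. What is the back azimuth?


back azimuth = (232.0 + 180) mod 360 = 52.0 degrees

52.0 degrees


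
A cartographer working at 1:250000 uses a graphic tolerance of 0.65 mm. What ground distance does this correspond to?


ground = 0.65 mm * 250000 / 1000 = 162.5 m

162.5 m


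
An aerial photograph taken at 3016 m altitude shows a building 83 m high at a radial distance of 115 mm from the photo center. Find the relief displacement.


d = h * r / H = 83 * 115 / 3016 = 3.16 mm

3.16 mm


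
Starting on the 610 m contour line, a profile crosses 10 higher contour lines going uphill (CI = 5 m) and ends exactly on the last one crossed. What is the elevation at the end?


elevation = 610 + 10 * 5 = 660 m

660 m


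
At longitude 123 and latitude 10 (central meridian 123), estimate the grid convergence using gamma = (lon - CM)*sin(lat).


gamma = (123 - 123) * sin(10) = 0 * 0.173648 = 0.0 degrees

0.0 degrees


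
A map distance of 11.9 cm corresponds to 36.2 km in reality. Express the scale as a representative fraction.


ground = 36.2 km = 3620000 cm; RF denominator = ground / map = 3620000 / 11.9 ≈ 304202; RF = 1:304202

1:304202


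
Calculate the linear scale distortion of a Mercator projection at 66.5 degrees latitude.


SF = 1 / cos(66.5) = 1 / 0.398749 = 2.508

2.508


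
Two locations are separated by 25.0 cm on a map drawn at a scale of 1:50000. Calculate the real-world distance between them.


ground = 25.0 cm * 50000 / 100 = 12500.0 m = 12.5 km

12.5 km


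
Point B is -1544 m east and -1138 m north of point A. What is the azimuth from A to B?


az = atan2(-1544, -1138) = -126.4 deg
adjusted to 0-360: 233.6 degrees

233.6 degrees


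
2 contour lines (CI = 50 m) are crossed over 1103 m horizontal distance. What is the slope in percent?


elevation change = 2 * 50 = 100 m
slope = 100 / 1103 * 100 = 9.1%

9.1%


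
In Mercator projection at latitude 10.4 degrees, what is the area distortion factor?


area_distortion = 1/cos^2(10.4) = 1.034

1.034


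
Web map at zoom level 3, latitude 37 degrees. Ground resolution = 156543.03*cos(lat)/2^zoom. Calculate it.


res = 156543.03 * cos(37) / 2^3 = 156543.03 * 0.79863551 / 8 = 15627.6 m/pixel

15627.6 m/pixel


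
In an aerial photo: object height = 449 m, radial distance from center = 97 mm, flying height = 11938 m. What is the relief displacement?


d = h * r / H = 449 * 97 / 11938 = 3.65 mm

3.65 mm


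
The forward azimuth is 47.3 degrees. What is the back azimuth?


back azimuth = (47.3 + 180) mod 360 = 227.3 degrees

227.3 degrees


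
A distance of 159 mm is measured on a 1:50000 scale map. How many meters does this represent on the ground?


ground = 159 mm * 50000 / 1000 = 7950.0 m

7950.0 m


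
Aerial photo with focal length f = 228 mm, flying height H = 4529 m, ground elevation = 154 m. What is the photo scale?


scale = f / (H - h) = 228 mm / 4375 m = 228 / 4375000 = 1:19189

1:19189


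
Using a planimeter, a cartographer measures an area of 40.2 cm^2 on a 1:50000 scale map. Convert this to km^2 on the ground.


ground_area = 40.2 * (50000/100)^2 = 10050000.0 m^2 = 10.05 km^2

10.05 km^2


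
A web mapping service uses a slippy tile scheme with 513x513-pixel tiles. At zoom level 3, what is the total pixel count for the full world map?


tiles per axis = 2^3 = 8
total tiles = 8^2 = 64
pixels per axis = 8 * 513 = 4104
total pixels = 4104^2 = 16842816

16842816 pixels


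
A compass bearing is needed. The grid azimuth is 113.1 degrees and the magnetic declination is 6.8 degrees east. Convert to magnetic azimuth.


magnetic azimuth = grid azimuth - declination (east +ve)
mag_az = 113.1 - 6.8 = 106.3 degrees

106.3 degrees


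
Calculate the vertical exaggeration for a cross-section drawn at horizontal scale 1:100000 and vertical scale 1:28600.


VE = horizontal_scale / vertical_scale = 100000 / 28600 ≈ 3.5

3.5x


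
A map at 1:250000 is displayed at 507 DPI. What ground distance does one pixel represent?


pixel_cm = 2.54 / 507 ≈ 0.00501 cm
ground = pixel_cm * 250000 / 100 = 2.54 * 250000 / (507 * 100) = 635000 / 50700 ≈ 12.52 m

12.52 m


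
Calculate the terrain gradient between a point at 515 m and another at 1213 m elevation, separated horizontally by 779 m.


gradient = (1213 - 515) / 779 = 698 / 779 = 0.896

0.896


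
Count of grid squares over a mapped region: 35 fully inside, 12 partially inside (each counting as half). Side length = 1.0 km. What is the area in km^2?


effective squares = 35 + 12 * 0.5 = 41.0
area = 41.0 * 1.0 = 41.0 km^2

41.0 km^2


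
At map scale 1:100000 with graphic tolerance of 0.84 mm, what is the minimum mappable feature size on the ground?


ground = 0.84 mm * 100000 / 1000 = 84.0 m

84.0 m


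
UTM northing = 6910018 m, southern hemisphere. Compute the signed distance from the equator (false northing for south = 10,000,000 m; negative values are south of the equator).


For southern: actual = 6910018 - 10000000 = -3089982 m

-3089982 m


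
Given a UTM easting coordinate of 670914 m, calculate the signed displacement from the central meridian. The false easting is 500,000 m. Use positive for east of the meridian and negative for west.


displacement = 670914 - 500000 = 170914 m

170914 m


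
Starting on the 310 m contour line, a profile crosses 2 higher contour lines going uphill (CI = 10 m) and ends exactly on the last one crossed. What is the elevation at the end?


elevation = 310 + 2 * 10 = 330 m

330 m


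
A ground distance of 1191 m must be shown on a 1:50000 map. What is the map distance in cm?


map_cm = 1191 * 100 / 50000 = 2.382 cm ≈ 2.38 cm

2.38 cm


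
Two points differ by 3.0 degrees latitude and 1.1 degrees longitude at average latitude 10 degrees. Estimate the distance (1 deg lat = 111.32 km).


dlat_km = 3.0 * 111.32 = 333.96
dlon_km = 1.1 * 111.32 * cos(10) ≈ 120.592
dist = sqrt(333.96^2 + 120.592^2) ≈ 355.1 km

355.1 km


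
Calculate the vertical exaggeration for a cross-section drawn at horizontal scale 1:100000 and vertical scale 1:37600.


VE = horizontal_scale / vertical_scale = 100000 / 37600 ≈ 2.7

2.7x


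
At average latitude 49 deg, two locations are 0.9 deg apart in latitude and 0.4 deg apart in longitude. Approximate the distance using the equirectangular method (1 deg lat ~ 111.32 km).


dlat_km = 0.9 * 111.32 = 100.188
dlon_km = 0.4 * 111.32 * cos(49) ≈ 29.213
dist = sqrt(100.188^2 + 29.213^2) ≈ 104.4 km

104.4 km


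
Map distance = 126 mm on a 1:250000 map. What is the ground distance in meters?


ground = 126 mm * 250000 / 1000 = 31500.0 m

31500.0 m


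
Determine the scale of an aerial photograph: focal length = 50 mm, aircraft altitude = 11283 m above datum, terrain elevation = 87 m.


scale = f / (H - h) = 50 mm / 11196 m = 50 / 11196000 = 1:223920

1:223920


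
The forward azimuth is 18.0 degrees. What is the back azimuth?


back azimuth = (18.0 + 180) mod 360 = 198.0 degrees

198.0 degrees


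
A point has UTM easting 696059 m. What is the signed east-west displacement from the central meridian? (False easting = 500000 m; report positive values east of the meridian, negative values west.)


displacement = 696059 - 500000 = 196059 m

196059 m


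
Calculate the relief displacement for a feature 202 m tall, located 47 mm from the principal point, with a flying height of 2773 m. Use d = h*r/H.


d = h * r / H = 202 * 47 / 2773 = 3.42 mm

3.42 mm


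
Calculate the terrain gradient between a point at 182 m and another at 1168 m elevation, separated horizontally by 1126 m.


gradient = (1168 - 182) / 1126 = 986 / 1126 = 0.8757

0.8757


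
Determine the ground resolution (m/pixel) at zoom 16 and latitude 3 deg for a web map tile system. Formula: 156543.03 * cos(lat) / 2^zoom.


res = 156543.03 * cos(3) / 2^16 = 156543.03 * 0.99862953 / 65536 = 2.39 m/pixel

2.39 m/pixel


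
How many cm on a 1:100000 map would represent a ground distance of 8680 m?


map_cm = 8680 * 100 / 100000 = 8.68 cm

8.68 cm


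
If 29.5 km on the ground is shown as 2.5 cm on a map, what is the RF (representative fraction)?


ground = 29.5 km = 2950000 cm; RF denominator = ground / map = 2950000 / 2.5 = 1180000; RF = 1:1180000

1:1180000


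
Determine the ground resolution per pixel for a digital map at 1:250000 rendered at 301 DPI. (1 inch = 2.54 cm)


pixel_cm = 2.54 / 301 ≈ 0.008439 cm
ground = pixel_cm * 250000 / 100 = 2.54 * 250000 / (301 * 100) = 635000 / 30100 ≈ 21.1 m

21.1 m


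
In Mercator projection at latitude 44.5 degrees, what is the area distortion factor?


area_distortion = 1/cos^2(44.5) = 1.966

1.966


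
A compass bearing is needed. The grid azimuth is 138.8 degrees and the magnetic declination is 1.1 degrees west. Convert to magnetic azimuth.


magnetic azimuth = grid azimuth - declination (east +ve)
mag_az = 138.8 - -1.1 = 139.9 degrees

139.9 degrees


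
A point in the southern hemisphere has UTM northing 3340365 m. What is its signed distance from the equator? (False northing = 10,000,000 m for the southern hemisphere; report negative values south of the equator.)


For southern: actual = 3340365 - 10000000 = -6659635 m

-6659635 m


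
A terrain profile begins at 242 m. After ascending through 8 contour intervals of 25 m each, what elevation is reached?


elevation = 242 + 8 * 25 = 442 m

442 m


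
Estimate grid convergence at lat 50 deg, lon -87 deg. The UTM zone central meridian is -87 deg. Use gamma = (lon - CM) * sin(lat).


gamma = (-87 - -87) * sin(50) = 0 * 0.766044 = 0.0 degrees

0.0 degrees


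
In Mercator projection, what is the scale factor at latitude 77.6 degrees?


SF = 1 / cos(77.6) = 1 / 0.214735 = 4.657

4.657


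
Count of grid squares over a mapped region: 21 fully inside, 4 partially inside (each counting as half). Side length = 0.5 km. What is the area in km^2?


effective squares = 21 + 4 * 0.5 = 23.0
area = 23.0 * 0.25 = 5.75 km^2

5.75 km^2


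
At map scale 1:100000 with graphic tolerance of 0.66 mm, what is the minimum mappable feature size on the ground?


ground = 0.66 mm * 100000 / 1000 = 66.0 m

66.0 m


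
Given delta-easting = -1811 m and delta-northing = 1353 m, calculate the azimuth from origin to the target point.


az = atan2(-1811, 1353) = -53.2 deg
adjusted to 0-360: 306.8 degrees

306.8 degrees


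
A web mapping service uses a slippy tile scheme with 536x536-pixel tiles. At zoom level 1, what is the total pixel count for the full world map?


tiles per axis = 2^1 = 2
total tiles = 2^2 = 4
pixels per axis = 2 * 536 = 1072
total pixels = 1072^2 = 1149184

1149184 pixels


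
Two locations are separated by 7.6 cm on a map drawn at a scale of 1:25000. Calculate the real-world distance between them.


ground = 7.6 cm * 25000 / 100 = 1900.0 m = 1.9 km

1.9 km


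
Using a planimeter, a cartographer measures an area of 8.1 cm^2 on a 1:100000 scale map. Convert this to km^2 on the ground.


ground_area = 8.1 * (100000/100)^2 = 8100000.0 m^2 = 8.1 km^2

8.1 km^2


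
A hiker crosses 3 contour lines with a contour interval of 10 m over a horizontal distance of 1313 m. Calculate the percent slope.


elevation change = 3 * 10 = 30 m
slope = 30 / 1313 * 100 = 2.3%

2.3%


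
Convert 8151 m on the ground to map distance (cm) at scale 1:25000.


map_cm = 8151 * 100 / 25000 = 32.604 cm ≈ 32.6 cm

32.6 cm


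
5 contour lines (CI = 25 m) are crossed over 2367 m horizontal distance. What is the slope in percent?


elevation change = 5 * 25 = 125 m
slope = 125 / 2367 * 100 = 5.3%

5.3%


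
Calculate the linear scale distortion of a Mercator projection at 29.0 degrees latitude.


SF = 1 / cos(29.0) = 1 / 0.87462 = 1.143

1.143


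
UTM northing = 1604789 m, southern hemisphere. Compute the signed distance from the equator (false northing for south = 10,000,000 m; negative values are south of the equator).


For southern: actual = 1604789 - 10000000 = -8395211 m

-8395211 m


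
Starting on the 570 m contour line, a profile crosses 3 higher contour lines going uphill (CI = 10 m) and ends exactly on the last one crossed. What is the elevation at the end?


elevation = 570 + 3 * 10 = 600 m

600 m


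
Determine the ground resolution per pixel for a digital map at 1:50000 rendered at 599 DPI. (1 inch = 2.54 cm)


pixel_cm = 2.54 / 599 ≈ 0.00424 cm
ground = pixel_cm * 50000 / 100 = 2.54 * 50000 / (599 * 100) = 127000 / 59900 ≈ 2.12 m

2.12 m


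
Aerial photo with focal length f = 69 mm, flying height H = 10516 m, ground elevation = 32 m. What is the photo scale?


scale = f / (H - h) = 69 mm / 10484 m = 69 / 10484000 = 1:151942

1:151942


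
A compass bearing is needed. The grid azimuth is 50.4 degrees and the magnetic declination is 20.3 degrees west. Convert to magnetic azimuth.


magnetic azimuth = grid azimuth - declination (east +ve)
mag_az = 50.4 - -20.3 = 70.7 degrees

70.7 degrees


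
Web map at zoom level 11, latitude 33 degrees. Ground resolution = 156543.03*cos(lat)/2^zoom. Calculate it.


res = 156543.03 * cos(33) / 2^11 = 156543.03 * 0.83867057 / 2048 = 64.11 m/pixel

64.11 m/pixel


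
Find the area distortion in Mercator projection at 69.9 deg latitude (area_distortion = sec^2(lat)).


area_distortion = 1/cos^2(69.9) = 8.467

8.467


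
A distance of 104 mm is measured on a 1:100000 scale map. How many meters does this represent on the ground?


ground = 104 mm * 100000 / 1000 = 10400.0 m

10400.0 m


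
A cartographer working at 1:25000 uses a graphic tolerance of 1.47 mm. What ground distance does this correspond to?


ground = 1.47 mm * 25000 / 1000 = 36.75 m

36.75 m


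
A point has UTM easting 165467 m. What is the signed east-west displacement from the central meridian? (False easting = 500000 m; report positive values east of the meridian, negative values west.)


displacement = 165467 - 500000 = -334533 m

-334533 m


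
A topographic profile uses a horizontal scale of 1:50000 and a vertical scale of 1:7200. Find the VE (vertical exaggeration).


VE = horizontal_scale / vertical_scale = 50000 / 7200 ≈ 6.9

6.9x


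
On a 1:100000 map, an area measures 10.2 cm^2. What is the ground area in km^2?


ground_area = 10.2 * (100000/100)^2 = 10200000.0 m^2 = 10.2 km^2

10.2 km^2
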